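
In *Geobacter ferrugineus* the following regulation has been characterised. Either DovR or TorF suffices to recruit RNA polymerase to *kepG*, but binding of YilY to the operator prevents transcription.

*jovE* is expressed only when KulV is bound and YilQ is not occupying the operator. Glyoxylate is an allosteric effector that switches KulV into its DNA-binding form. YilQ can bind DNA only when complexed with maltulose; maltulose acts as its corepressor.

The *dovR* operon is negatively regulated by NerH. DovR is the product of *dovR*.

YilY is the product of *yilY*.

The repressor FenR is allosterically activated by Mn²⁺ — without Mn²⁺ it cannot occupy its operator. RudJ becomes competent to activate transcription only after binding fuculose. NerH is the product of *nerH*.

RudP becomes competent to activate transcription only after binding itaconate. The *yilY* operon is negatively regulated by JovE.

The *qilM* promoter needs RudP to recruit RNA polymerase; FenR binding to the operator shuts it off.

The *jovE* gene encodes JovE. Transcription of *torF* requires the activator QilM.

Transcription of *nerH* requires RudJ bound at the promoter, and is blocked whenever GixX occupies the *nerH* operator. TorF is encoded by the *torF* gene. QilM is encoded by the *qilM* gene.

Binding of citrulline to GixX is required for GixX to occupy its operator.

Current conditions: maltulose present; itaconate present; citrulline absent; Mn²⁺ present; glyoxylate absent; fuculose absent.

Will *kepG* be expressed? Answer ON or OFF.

OFF

Maltulose is present, so YilQ is active.
Glyoxylate is absent, so KulV is inactive.
With repressor YilQ bound, *jovE* is not transcribed.
So JovE is not produced.
With no repressor bound, *yilY* is transcribed.
So YilY is produced and active.
Citrulline is absent, so GixX is inactive.
Fuculose is absent, so RudJ is inactive.
Required activator RudJ is absent, so *nerH* is not transcribed.
So NerH is not produced.
With no repressor bound, *dovR* is transcribed.
So DovR is produced and active.
Itaconate is present, so RudP is active.
Mn²⁺ is present, so FenR is active.
With repressor FenR bound, *qilM* is not transcribed.
So QilM is not produced.
Required activator QilM is absent, so *torF* is not transcribed.
So TorF is not produced.
With repressor YilY bound, *kepG* is not transcribed.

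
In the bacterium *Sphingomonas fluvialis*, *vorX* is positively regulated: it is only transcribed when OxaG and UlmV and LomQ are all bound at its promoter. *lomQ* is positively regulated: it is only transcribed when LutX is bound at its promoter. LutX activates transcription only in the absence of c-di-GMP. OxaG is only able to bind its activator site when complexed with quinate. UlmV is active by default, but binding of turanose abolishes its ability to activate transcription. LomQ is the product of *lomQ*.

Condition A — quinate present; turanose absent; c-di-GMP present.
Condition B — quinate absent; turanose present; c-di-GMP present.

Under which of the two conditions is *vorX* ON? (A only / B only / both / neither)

Condition A:
Quinate is present, so OxaG is active.
Turanose is absent, so UlmV is active.
c-di-GMP is present, so LutX is inactive.
Required activator LutX is absent, so *lomQ* is not transcribed.
So LomQ is not produced.
Required activator LomQ is absent, so *vorX* is not transcribed.
→ *vorX* is OFF in A.
Condition B:
Quinate is absent, so OxaG is inactive.
Turanose is present, so UlmV is inactive.
c-di-GMP is present, so LutX is inactive.
Required activator LutX is absent, so *lomQ* is not transcribed.
So LomQ is not produced.
Required activator OxaG is absent, so *vorX* is not transcribed.
→ *vorX* is OFF in B.

neither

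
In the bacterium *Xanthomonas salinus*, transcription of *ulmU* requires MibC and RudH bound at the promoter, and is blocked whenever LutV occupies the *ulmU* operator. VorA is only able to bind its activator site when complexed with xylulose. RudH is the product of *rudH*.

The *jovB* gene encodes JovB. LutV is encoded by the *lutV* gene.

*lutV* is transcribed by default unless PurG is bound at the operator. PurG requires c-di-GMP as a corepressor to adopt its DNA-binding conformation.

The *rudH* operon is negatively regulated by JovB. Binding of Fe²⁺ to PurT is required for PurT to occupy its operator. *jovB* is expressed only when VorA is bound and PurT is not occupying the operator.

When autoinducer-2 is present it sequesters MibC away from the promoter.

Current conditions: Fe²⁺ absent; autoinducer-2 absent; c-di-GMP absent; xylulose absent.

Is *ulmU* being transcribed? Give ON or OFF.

OFF

Autoinducer-2 is absent, so MibC is active.
Xylulose is absent, so VorA is inactive.
Fe²⁺ is absent, so PurT is inactive.
Required activator VorA is absent, so *jovB* is not transcribed.
So JovB is not produced.
With no repressor bound, *rudH* is transcribed.
So RudH is produced and active.
c-di-GMP is absent, so PurG is inactive.
With no repressor bound, *lutV* is transcribed.
So LutV is produced and active.
With repressor LutV bound, *ulmU* is not transcribed.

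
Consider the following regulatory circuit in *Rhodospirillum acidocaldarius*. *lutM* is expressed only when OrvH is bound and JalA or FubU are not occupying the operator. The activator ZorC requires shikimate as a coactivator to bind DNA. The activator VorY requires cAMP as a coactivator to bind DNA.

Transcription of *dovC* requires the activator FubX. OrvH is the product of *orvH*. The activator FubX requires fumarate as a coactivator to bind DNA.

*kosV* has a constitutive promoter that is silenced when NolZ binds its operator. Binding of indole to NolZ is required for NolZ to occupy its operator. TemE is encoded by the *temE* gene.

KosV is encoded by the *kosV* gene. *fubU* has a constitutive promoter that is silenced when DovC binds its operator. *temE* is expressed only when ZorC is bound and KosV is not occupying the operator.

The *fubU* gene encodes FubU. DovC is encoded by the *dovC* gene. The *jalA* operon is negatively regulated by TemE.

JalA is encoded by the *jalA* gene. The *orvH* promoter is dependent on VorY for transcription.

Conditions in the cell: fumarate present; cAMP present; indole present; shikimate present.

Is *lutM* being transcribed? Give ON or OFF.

cAMP is present, so VorY is active.
No repressor is bound and VorY is active, so *orvH* is transcribed.
So OrvH is produced and active.
Shikimate is present, so ZorC is active.
Indole is present, so NolZ is active.
With repressor NolZ bound, *kosV* is not transcribed.
So KosV is not produced.
No repressor is bound and ZorC is active, so *temE* is transcribed.
So TemE is produced and active.
With repressor TemE bound, *jalA* is not transcribed.
So JalA is not produced.
Fumarate is present, so FubX is active.
No repressor is bound and FubX is active, so *dovC* is transcribed.
So DovC is produced and active.
With repressor DovC bound, *fubU* is not transcribed.
So FubU is not produced.
No repressor is bound and OrvH is active, so *lutM* is transcribed.

ON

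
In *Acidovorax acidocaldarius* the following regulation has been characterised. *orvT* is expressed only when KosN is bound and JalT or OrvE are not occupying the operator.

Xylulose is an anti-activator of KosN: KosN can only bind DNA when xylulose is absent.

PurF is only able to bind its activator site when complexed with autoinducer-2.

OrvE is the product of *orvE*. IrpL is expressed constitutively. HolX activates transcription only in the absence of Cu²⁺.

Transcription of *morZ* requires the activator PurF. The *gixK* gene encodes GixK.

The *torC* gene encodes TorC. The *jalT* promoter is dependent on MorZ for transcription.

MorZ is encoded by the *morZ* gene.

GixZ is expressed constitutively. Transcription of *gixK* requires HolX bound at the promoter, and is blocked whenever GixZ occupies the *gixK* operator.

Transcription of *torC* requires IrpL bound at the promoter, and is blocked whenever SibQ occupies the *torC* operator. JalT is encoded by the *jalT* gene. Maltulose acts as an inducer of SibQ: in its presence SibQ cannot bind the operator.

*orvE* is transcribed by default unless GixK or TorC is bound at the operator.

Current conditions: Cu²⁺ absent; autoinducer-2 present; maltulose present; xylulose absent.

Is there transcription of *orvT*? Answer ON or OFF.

OFF

Autoinducer-2 is present, so PurF is active.
No repressor is bound and PurF is active, so *morZ* is transcribed.
So MorZ is produced and active.
No repressor is bound and MorZ is active, so *jalT* is transcribed.
So JalT is produced and active.
Xylulose is absent, so KosN is active.
GixZ is produced constitutively and is active.
Cu²⁺ is absent, so HolX is active.
With repressor GixZ bound, *gixK* is not transcribed.
So GixK is not produced.
Maltulose is present, so SibQ is inactive.
IrpL is produced constitutively and is active.
No repressor is bound and IrpL is active, so *torC* is transcribed.
So TorC is produced and active.
With repressor TorC bound, *orvE* is not transcribed.
So OrvE is not produced.
With repressor JalT bound, *orvT* is not transcribed.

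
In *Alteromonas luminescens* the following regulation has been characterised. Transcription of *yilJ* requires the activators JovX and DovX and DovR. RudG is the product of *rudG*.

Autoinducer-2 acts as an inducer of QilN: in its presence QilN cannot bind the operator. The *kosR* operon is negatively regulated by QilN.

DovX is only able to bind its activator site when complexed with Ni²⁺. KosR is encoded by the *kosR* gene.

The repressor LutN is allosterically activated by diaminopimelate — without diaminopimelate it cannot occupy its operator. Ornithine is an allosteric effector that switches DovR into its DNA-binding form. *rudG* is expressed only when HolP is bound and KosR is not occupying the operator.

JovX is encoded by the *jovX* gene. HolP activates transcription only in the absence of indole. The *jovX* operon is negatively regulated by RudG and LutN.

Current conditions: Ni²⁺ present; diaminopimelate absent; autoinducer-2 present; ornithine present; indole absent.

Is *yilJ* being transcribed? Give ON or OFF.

ON

Indole is absent, so HolP is active.
Autoinducer-2 is present, so QilN is inactive.
With no repressor bound, *kosR* is transcribed.
So KosR is produced and active.
With repressor KosR bound, *rudG* is not transcribed.
So RudG is not produced.
Diaminopimelate is absent, so LutN is inactive.
With no repressor bound, *jovX* is transcribed.
So JovX is produced and active.
Ni²⁺ is present, so DovX is active.
Ornithine is present, so DovR is active.
No repressor is bound and JovX and DovX and DovR are active, so *yilJ* is transcribed.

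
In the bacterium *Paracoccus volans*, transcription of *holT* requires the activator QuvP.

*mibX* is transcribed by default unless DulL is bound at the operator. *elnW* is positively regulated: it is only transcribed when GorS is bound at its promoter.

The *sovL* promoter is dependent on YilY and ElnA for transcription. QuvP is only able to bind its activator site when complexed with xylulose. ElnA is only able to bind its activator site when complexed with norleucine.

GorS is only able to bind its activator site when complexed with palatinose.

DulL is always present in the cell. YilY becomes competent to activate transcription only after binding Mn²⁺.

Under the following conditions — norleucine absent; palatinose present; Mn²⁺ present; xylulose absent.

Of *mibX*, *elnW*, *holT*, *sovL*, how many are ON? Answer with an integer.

DulL is produced constitutively and is active.
With repressor DulL bound, *mibX* is not transcribed.
→ *mibX* is OFF.
Palatinose is present, so GorS is active.
No repressor is bound and GorS is active, so *elnW* is transcribed.
→ *elnW* is ON.
Xylulose is absent, so QuvP is inactive.
Required activator QuvP is absent, so *holT* is not transcribed.
→ *holT* is OFF.
Mn²⁺ is present, so YilY is active.
Norleucine is absent, so ElnA is inactive.
Required activator ElnA is absent, so *sovL* is not transcribed.
→ *sovL* is OFF.
1 of the 4 genes is transcribed.

1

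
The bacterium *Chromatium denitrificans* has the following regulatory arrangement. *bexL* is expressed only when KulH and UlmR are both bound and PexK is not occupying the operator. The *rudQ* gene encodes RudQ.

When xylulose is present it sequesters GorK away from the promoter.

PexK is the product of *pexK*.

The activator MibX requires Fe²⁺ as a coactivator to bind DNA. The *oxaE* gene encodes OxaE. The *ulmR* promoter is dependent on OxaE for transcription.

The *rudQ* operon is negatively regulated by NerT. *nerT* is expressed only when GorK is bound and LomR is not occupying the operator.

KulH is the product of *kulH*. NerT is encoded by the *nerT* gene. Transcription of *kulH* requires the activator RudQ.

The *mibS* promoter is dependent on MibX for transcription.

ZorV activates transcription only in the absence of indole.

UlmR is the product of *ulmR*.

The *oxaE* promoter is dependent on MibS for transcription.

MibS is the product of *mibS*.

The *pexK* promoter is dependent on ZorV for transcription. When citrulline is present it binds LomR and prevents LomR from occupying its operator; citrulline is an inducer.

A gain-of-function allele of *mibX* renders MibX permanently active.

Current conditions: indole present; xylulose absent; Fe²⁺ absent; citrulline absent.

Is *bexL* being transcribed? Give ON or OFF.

ON

Indole is present, so ZorV is inactive.
Required activator ZorV is absent, so *pexK* is not transcribed.
So PexK is not produced.
Xylulose is absent, so GorK is active.
Citrulline is absent, so LomR is active.
With repressor LomR bound, *nerT* is not transcribed.
So NerT is not produced.
With no repressor bound, *rudQ* is transcribed.
So RudQ is produced and active.
No repressor is bound and RudQ is active, so *kulH* is transcribed.
So KulH is produced and active.
MibX is constitutively active in this strain.
No repressor is bound and MibX is active, so *mibS* is transcribed.
So MibS is produced and active.
No repressor is bound and MibS is active, so *oxaE* is transcribed.
So OxaE is produced and active.
No repressor is bound and OxaE is active, so *ulmR* is transcribed.
So UlmR is produced and active.
No repressor is bound and KulH and UlmR are active, so *bexL* is transcribed.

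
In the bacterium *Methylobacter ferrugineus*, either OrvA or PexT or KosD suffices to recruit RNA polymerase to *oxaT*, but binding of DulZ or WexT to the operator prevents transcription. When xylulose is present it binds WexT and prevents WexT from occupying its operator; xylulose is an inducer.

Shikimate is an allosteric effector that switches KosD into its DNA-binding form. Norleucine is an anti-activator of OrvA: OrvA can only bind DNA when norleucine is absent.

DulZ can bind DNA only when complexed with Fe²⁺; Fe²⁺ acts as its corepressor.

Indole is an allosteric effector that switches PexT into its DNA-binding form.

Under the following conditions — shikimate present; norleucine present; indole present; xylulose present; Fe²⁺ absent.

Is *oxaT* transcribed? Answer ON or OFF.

ON

Fe²⁺ is absent, so DulZ is inactive.
Norleucine is present, so OrvA is inactive.
Indole is present, so PexT is active.
Shikimate is present, so KosD is active.
Xylulose is present, so WexT is inactive.
Activator PexT is present, so *oxaT* is transcribed.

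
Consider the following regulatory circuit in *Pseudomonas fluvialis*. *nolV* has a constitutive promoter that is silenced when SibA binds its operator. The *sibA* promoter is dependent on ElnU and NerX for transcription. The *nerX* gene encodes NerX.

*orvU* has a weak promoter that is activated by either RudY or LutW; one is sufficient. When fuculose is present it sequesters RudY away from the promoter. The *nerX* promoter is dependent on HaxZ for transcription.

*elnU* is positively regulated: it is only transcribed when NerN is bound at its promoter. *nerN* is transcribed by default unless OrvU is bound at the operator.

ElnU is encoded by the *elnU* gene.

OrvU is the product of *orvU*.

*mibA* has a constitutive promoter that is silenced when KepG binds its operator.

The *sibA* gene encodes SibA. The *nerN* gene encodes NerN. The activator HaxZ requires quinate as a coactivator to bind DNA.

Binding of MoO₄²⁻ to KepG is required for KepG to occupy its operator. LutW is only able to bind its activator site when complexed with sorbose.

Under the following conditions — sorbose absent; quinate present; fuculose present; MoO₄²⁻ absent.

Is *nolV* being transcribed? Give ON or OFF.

Fuculose is present, so RudY is inactive.
Sorbose is absent, so LutW is inactive.
No activator is available at the *orvU* promoter, so *orvU* is not transcribed.
So OrvU is not produced.
With no repressor bound, *nerN* is transcribed.
So NerN is produced and active.
No repressor is bound and NerN is active, so *elnU* is transcribed.
So ElnU is produced and active.
Quinate is present, so HaxZ is active.
No repressor is bound and HaxZ is active, so *nerX* is transcribed.
So NerX is produced and active.
No repressor is bound and ElnU and NerX are active, so *sibA* is transcribed.
So SibA is produced and active.
With repressor SibA bound, *nolV* is not transcribed.

OFF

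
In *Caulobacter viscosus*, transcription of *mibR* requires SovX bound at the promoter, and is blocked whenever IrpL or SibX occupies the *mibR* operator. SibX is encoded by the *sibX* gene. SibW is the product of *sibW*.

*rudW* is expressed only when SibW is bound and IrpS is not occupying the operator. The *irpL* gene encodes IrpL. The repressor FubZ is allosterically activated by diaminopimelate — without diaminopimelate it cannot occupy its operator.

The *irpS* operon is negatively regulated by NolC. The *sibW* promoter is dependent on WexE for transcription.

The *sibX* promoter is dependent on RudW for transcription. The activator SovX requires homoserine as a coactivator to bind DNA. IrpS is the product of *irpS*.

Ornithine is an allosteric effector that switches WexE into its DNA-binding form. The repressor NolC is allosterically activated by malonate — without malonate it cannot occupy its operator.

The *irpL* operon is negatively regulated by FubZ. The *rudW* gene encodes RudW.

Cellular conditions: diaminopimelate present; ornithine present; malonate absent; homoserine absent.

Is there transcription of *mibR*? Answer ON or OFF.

Diaminopimelate is present, so FubZ is active.
With repressor FubZ bound, *irpL* is not transcribed.
So IrpL is not produced.
Homoserine is absent, so SovX is inactive.
Malonate is absent, so NolC is inactive.
With no repressor bound, *irpS* is transcribed.
So IrpS is produced and active.
Ornithine is present, so WexE is active.
No repressor is bound and WexE is active, so *sibW* is transcribed.
So SibW is produced and active.
With repressor IrpS bound, *rudW* is not transcribed.
So RudW is not produced.
Required activator RudW is absent, so *sibX* is not transcribed.
So SibX is not produced.
Required activator SovX is absent, so *mibR* is not transcribed.

OFF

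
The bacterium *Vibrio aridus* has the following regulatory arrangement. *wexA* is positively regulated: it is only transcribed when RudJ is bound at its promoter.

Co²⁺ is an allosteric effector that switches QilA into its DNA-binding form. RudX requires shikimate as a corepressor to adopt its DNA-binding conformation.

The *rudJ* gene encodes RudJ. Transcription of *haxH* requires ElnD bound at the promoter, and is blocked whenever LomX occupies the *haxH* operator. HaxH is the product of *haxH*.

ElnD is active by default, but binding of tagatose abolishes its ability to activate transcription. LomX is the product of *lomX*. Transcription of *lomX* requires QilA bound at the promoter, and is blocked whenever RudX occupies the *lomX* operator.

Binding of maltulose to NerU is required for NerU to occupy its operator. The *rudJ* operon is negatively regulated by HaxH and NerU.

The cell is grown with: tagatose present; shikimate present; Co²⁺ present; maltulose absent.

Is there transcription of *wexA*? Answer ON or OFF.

Shikimate is present, so RudX is active.
Co²⁺ is present, so QilA is active.
With repressor RudX bound, *lomX* is not transcribed.
So LomX is not produced.
Tagatose is present, so ElnD is inactive.
Required activator ElnD is absent, so *haxH* is not transcribed.
So HaxH is not produced.
Maltulose is absent, so NerU is inactive.
With no repressor bound, *rudJ* is transcribed.
So RudJ is produced and active.
No repressor is bound and RudJ is active, so *wexA* is transcribed.

ON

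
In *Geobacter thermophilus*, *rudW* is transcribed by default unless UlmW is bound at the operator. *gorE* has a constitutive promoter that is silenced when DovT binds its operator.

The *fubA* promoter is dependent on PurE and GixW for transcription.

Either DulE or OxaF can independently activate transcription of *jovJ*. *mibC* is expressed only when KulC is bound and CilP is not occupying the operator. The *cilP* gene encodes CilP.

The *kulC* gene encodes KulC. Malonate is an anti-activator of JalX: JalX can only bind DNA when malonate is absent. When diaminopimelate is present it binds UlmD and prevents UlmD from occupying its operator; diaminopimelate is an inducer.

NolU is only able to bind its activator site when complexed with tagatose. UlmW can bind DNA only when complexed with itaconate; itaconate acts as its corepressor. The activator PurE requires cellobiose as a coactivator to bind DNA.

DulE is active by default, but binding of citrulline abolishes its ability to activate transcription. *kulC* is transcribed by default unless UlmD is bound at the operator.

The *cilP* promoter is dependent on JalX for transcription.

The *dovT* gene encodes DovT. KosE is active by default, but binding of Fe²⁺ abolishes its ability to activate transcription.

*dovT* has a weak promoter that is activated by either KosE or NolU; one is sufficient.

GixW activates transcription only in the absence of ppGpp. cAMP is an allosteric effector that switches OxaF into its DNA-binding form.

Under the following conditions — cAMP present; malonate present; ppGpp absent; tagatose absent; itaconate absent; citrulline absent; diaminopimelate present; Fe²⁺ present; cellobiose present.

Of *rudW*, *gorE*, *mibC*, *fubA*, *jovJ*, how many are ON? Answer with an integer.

Itaconate is absent, so UlmW is inactive.
With no repressor bound, *rudW* is transcribed.
→ *rudW* is ON.
Fe²⁺ is present, so KosE is inactive.
Tagatose is absent, so NolU is inactive.
No activator is available at the *dovT* promoter, so *dovT* is not transcribed.
So DovT is not produced.
With no repressor bound, *gorE* is transcribed.
→ *gorE* is ON.
Diaminopimelate is present, so UlmD is inactive.
With no repressor bound, *kulC* is transcribed.
So KulC is produced and active.
Malonate is present, so JalX is inactive.
Required activator JalX is absent, so *cilP* is not transcribed.
So CilP is not produced.
No repressor is bound and KulC is active, so *mibC* is transcribed.
→ *mibC* is ON.
Cellobiose is present, so PurE is active.
ppGpp is absent, so GixW is active.
No repressor is bound and PurE and GixW are active, so *fubA* is transcribed.
→ *fubA* is ON.
Citrulline is absent, so DulE is active.
cAMP is present, so OxaF is active.
Activator DulE is present, so *jovJ* is transcribed.
→ *jovJ* is ON.
5 of the 5 genes are transcribed.

5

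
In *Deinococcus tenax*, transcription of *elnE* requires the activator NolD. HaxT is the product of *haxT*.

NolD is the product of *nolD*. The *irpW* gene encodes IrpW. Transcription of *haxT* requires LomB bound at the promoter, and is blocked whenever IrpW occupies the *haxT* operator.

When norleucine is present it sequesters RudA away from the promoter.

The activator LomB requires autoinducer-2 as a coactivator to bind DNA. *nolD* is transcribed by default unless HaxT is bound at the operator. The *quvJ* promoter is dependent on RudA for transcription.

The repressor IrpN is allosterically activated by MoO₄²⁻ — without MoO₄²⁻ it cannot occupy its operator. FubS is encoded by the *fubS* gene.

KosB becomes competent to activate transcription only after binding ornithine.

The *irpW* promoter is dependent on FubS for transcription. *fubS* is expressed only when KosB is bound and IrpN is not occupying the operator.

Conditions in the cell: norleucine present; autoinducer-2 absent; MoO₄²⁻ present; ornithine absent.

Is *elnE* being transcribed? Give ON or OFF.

Ornithine is absent, so KosB is inactive.
MoO₄²⁻ is present, so IrpN is active.
With repressor IrpN bound, *fubS* is not transcribed.
So FubS is not produced.
Required activator FubS is absent, so *irpW* is not transcribed.
So IrpW is not produced.
Autoinducer-2 is absent, so LomB is inactive.
Required activator LomB is absent, so *haxT* is not transcribed.
So HaxT is not produced.
With no repressor bound, *nolD* is transcribed.
So NolD is produced and active.
No repressor is bound and NolD is active, so *elnE* is transcribed.

ON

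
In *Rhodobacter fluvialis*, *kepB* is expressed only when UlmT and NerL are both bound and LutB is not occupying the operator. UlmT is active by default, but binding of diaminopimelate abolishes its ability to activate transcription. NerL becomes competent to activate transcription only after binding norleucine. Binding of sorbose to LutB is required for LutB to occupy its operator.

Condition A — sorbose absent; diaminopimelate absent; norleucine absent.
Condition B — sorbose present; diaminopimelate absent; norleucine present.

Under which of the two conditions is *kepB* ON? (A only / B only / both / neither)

Condition A:
Sorbose is absent, so LutB is inactive.
Diaminopimelate is absent, so UlmT is active.
Norleucine is absent, so NerL is inactive.
Required activator NerL is absent, so *kepB* is not transcribed.
→ *kepB* is OFF in A.
Condition B:
Sorbose is present, so LutB is active.
Diaminopimelate is absent, so UlmT is active.
Norleucine is present, so NerL is active.
With repressor LutB bound, *kepB* is not transcribed.
→ *kepB* is OFF in B.

neither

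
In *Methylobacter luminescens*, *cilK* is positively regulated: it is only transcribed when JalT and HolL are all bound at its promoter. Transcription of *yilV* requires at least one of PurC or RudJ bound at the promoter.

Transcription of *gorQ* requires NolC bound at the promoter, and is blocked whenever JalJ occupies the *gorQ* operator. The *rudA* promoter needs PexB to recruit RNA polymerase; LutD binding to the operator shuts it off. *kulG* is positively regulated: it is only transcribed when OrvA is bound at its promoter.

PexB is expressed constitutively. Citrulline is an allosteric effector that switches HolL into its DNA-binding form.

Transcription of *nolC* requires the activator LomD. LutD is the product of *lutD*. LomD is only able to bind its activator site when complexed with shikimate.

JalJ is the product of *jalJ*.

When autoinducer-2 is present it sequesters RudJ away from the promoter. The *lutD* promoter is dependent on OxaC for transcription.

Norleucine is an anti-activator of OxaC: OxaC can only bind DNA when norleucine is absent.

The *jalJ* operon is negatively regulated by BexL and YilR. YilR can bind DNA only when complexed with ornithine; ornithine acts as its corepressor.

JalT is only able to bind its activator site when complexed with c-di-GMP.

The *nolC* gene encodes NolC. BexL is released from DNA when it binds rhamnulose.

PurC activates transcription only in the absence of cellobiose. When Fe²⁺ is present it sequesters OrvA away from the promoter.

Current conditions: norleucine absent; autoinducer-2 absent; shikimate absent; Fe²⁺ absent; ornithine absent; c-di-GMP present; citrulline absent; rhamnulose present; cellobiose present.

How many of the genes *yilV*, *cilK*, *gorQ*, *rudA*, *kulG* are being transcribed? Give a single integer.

2

Cellobiose is present, so PurC is inactive.
Autoinducer-2 is absent, so RudJ is active.
Activator RudJ is present, so *yilV* is transcribed.
→ *yilV* is ON.
c-di-GMP is present, so JalT is active.
Citrulline is absent, so HolL is inactive.
Required activator HolL is absent, so *cilK* is not transcribed.
→ *cilK* is OFF.
Shikimate is absent, so LomD is inactive.
Required activator LomD is absent, so *nolC* is not transcribed.
So NolC is not produced.
Rhamnulose is present, so BexL is inactive.
Ornithine is absent, so YilR is inactive.
With no repressor bound, *jalJ* is transcribed.
So JalJ is produced and active.
With repressor JalJ bound, *gorQ* is not transcribed.
→ *gorQ* is OFF.
PexB is produced constitutively and is active.
Norleucine is absent, so OxaC is active.
No repressor is bound and OxaC is active, so *lutD* is transcribed.
So LutD is produced and active.
With repressor LutD bound, *rudA* is not transcribed.
→ *rudA* is OFF.
Fe²⁺ is absent, so OrvA is active.
No repressor is bound and OrvA is active, so *kulG* is transcribed.
→ *kulG* is ON.
2 of the 5 genes are transcribed.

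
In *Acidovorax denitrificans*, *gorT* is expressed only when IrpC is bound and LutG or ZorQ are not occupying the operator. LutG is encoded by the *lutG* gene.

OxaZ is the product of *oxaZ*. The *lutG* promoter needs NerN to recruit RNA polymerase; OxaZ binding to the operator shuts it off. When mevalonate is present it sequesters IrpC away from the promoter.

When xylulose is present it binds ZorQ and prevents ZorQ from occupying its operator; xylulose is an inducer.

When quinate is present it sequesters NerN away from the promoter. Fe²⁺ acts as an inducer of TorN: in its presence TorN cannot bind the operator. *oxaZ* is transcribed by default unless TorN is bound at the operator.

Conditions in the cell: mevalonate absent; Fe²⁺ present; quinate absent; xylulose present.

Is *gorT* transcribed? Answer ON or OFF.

ON

Quinate is absent, so NerN is active.
Fe²⁺ is present, so TorN is inactive.
With no repressor bound, *oxaZ* is transcribed.
So OxaZ is produced and active.
With repressor OxaZ bound, *lutG* is not transcribed.
So LutG is not produced.
Xylulose is present, so ZorQ is inactive.
Mevalonate is absent, so IrpC is active.
No repressor is bound and IrpC is active, so *gorT* is transcribed.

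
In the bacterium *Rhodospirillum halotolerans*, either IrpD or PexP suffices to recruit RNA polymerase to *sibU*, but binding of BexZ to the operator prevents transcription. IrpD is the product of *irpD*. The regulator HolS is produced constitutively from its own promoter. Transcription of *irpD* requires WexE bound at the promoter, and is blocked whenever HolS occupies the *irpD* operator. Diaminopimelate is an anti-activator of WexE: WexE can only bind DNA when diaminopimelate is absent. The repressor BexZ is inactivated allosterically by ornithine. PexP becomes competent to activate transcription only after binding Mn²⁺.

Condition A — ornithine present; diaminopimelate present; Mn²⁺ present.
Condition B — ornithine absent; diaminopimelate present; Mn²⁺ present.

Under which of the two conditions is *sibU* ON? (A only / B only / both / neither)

Condition A:
Ornithine is present, so BexZ is inactive.
Diaminopimelate is present, so WexE is inactive.
HolS is produced constitutively and is active.
With repressor HolS bound, *irpD* is not transcribed.
So IrpD is not produced.
Mn²⁺ is present, so PexP is active.
Activator PexP is present, so *sibU* is transcribed.
→ *sibU* is ON in A.
Condition B:
Ornithine is absent, so BexZ is active.
Diaminopimelate is present, so WexE is inactive.
HolS is produced constitutively and is active.
With repressor HolS bound, *irpD* is not transcribed.
So IrpD is not produced.
Mn²⁺ is present, so PexP is active.
With repressor BexZ bound, *sibU* is not transcribed.
→ *sibU* is OFF in B.

A only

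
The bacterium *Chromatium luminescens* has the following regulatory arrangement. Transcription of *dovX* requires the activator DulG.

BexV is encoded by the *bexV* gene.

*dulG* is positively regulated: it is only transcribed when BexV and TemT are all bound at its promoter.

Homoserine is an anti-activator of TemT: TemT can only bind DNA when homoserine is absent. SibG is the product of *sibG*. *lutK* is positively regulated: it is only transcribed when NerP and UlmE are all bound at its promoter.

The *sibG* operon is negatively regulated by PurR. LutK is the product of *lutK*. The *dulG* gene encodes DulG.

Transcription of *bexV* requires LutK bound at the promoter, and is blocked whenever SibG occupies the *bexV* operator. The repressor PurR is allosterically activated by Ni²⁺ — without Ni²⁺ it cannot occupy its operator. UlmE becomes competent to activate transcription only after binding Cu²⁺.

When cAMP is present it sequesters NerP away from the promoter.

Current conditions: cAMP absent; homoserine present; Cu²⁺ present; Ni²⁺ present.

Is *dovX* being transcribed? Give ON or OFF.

cAMP is absent, so NerP is active.
Cu²⁺ is present, so UlmE is active.
No repressor is bound and NerP and UlmE are active, so *lutK* is transcribed.
So LutK is produced and active.
Ni²⁺ is present, so PurR is active.
With repressor PurR bound, *sibG* is not transcribed.
So SibG is not produced.
No repressor is bound and LutK is active, so *bexV* is transcribed.
So BexV is produced and active.
Homoserine is present, so TemT is inactive.
Required activator TemT is absent, so *dulG* is not transcribed.
So DulG is not produced.
Required activator DulG is absent, so *dovX* is not transcribed.

OFF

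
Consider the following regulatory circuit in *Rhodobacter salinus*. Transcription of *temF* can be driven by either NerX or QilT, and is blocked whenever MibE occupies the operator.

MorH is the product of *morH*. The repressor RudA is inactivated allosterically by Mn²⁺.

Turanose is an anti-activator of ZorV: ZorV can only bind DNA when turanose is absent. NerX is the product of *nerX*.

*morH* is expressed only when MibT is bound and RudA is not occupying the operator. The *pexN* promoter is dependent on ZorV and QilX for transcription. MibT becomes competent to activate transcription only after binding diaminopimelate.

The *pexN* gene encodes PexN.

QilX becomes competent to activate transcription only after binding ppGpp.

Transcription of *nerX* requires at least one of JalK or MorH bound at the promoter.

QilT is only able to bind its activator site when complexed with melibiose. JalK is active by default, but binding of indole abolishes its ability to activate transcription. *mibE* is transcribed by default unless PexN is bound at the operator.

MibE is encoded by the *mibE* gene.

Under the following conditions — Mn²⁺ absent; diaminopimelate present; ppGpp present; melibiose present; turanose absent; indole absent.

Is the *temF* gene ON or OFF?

ON

Turanose is absent, so ZorV is active.
ppGpp is present, so QilX is active.
No repressor is bound and ZorV and QilX are active, so *pexN* is transcribed.
So PexN is produced and active.
With repressor PexN bound, *mibE* is not transcribed.
So MibE is not produced.
Indole is absent, so JalK is active.
Mn²⁺ is absent, so RudA is active.
Diaminopimelate is present, so MibT is active.
With repressor RudA bound, *morH* is not transcribed.
So MorH is not produced.
Activator JalK is present, so *nerX* is transcribed.
So NerX is produced and active.
Melibiose is present, so QilT is active.
Activator NerX is present, so *temF* is transcribed.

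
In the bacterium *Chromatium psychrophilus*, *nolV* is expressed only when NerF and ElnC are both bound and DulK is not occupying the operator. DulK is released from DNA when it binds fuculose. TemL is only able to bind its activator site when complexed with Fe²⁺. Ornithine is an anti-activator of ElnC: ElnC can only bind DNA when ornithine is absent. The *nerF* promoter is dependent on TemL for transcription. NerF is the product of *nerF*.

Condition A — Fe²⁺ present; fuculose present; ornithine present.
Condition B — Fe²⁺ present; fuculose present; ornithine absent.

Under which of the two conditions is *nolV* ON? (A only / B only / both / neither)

Condition A:
Fe²⁺ is present, so TemL is active.
No repressor is bound and TemL is active, so *nerF* is transcribed.
So NerF is produced and active.
Fuculose is present, so DulK is inactive.
Ornithine is present, so ElnC is inactive.
Required activator ElnC is absent, so *nolV* is not transcribed.
→ *nolV* is OFF in A.
Condition B:
Fe²⁺ is present, so TemL is active.
No repressor is bound and TemL is active, so *nerF* is transcribed.
So NerF is produced and active.
Fuculose is present, so DulK is inactive.
Ornithine is absent, so ElnC is active.
No repressor is bound and NerF and ElnC are active, so *nolV* is transcribed.
→ *nolV* is ON in B.

B only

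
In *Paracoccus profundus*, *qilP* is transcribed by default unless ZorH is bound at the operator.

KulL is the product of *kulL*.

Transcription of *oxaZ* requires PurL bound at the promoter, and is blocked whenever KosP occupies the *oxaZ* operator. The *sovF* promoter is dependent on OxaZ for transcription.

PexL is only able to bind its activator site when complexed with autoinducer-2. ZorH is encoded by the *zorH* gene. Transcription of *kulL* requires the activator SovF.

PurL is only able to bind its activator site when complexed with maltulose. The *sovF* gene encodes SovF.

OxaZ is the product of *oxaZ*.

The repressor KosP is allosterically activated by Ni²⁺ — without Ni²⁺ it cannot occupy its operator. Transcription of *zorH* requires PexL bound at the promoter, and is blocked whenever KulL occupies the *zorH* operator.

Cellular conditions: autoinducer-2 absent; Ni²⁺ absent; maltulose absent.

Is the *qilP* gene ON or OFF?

ON

Maltulose is absent, so PurL is inactive.
Ni²⁺ is absent, so KosP is inactive.
Required activator PurL is absent, so *oxaZ* is not transcribed.
So OxaZ is not produced.
Required activator OxaZ is absent, so *sovF* is not transcribed.
So SovF is not produced.
Required activator SovF is absent, so *kulL* is not transcribed.
So KulL is not produced.
Autoinducer-2 is absent, so PexL is inactive.
Required activator PexL is absent, so *zorH* is not transcribed.
So ZorH is not produced.
With no repressor bound, *qilP* is transcribed.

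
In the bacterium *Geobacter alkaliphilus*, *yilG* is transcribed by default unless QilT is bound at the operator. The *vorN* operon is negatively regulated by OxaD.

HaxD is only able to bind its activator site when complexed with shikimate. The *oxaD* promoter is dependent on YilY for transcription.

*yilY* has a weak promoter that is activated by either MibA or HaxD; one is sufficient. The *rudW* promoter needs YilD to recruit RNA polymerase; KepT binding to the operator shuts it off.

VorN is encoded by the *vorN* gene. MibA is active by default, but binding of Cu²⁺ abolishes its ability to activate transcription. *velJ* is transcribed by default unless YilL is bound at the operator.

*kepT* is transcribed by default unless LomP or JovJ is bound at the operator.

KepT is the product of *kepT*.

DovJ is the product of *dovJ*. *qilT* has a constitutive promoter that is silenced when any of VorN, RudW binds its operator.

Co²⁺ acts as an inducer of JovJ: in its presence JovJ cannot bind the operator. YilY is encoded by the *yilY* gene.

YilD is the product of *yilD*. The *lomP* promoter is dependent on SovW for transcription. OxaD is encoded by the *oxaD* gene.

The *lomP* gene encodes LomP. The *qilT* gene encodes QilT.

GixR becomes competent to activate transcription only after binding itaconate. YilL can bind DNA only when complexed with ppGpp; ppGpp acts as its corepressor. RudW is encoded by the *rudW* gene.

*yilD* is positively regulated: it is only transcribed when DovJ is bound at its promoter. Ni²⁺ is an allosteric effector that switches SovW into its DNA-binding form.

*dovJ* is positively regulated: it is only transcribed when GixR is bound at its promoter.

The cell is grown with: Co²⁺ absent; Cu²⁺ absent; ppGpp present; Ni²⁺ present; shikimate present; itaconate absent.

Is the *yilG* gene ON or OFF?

OFF

Cu²⁺ is absent, so MibA is active.
Shikimate is present, so HaxD is active.
Activator MibA is present, so *yilY* is transcribed.
So YilY is produced and active.
No repressor is bound and YilY is active, so *oxaD* is transcribed.
So OxaD is produced and active.
With repressor OxaD bound, *vorN* is not transcribed.
So VorN is not produced.
Itaconate is absent, so GixR is inactive.
Required activator GixR is absent, so *dovJ* is not transcribed.
So DovJ is not produced.
Required activator DovJ is absent, so *yilD* is not transcribed.
So YilD is not produced.
Ni²⁺ is present, so SovW is active.
No repressor is bound and SovW is active, so *lomP* is transcribed.
So LomP is produced and active.
Co²⁺ is absent, so JovJ is active.
With repressor LomP bound, *kepT* is not transcribed.
So KepT is not produced.
Required activator YilD is absent, so *rudW* is not transcribed.
So RudW is not produced.
With no repressor bound, *qilT* is transcribed.
So QilT is produced and active.
With repressor QilT bound, *yilG* is not transcribed.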